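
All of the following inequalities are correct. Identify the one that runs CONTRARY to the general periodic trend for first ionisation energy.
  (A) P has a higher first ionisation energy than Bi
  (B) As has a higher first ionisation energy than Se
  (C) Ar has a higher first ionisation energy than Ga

(B)

The general trend: first ionisation energy increases across a period and decreases down a group.
(A) P (period 3, group 15) vs Bi (period 6, group 15): the stated order agrees with the simple trend.
(B) As (period 4, group 15) vs Se (period 4, group 16): the stated order contradicts the simple trend.
(C) Ar (period 3, group 18) vs Ga (period 4, group 13): the stated order agrees with the simple trend.
The exception is (B): Se (4p⁴) ionizes more easily than half-filled As (4p³).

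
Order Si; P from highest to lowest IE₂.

P, Si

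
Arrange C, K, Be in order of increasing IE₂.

IE_2 is the cost of taking one more electron from the +1 cation: C⁺ still has 3 valence electrons; K⁺ is the bare [Ar] core; Be⁺ still has 1 valence electron.
Core electrons are held far more tightly than valence electrons, so K tops the IE_2 order.
Valence configurations: C⁺ [He]2s²2p¹, Be⁺ [He]2s¹.
The numbers (kJ/mol): C 2353, K 3052, Be 1757.
So the second ionization energies run Be < C < K.

Be < C < K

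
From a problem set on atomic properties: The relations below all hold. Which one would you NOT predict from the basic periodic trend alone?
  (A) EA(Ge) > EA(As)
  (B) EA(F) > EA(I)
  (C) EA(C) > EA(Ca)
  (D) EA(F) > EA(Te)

The general trend: electron affinity increases across a period and decreases down a group.
(A) Ge (period 4, group 14) vs As (period 4, group 15): the stated order contradicts the simple trend.
(B) F (period 2, group 17) vs I (period 5, group 17): the stated order agrees with the simple trend.
(C) C (period 2, group 14) vs Ca (period 4, group 2): the stated order agrees with the simple trend.
(D) F (period 2, group 17) vs Te (period 5, group 16): the stated order agrees with the simple trend.
The exception is (A): adding an electron to As's half-filled 4p³ is unfavourable, so Ge (4p²) has the more exothermic EA.

(A)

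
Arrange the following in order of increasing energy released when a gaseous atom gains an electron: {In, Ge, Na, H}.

H is in period 1, group 1; Na is in period 3, group 1; Ge is in period 4, group 14; In is in period 5, group 13.
Electron affinity generally becomes more exothermic across a period toward the halogens and less exothermic down a group.
Neither a single period nor a single group — weigh both effects.
Na > In: period and group pull opposite ways; the down-group shift dominates (53 vs 29 kJ/mol).
H > Na: H sits above Na in group 1, so the down-group effect alone puts H higher.
Ge > H: period and group pull opposite ways; the across-period shift dominates (119 vs 73 kJ/mol).
Tabulated electron affinity (kJ/mol): H 73, Na 53, Ge 119, In 29.
So from lowest to highest: In < Na < H < Ge.

In, Na, H, Ge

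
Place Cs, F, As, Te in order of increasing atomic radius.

F is in period 2, group 17; As is in period 4, group 15; Te is in period 5, group 16; Cs is in period 6, group 1.
Atomic radius shrinks across a period as nuclear charge pulls the same shell inward, and grows down a group as new shells are added.
These span different periods and groups, so the two trends combine.
As > F: relative to F, both the across-period and down-group shifts push As's atomic radius up.
Te > As: period and group pull opposite ways; the down-group shift dominates (136 vs 121 pm).
Cs > Te: relative to Te, both the across-period and down-group shifts push Cs's atomic radius up.
Tabulated atomic radius (pm): F 64, As 121, Te 136, Cs 232.
So from smallest to largest: F < As < Te < Cs.

F, As, Te, Cs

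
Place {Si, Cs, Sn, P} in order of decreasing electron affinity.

Electron affinity generally becomes more exothermic across a period toward the halogens and less exothermic down a group.
These span different periods and groups, so the two trends combine.
P > Cs: both effects reinforce here, so P is clearly the higher of the two.
Sn > P: this pair runs against the simple trend — see the exception note.
Si > Sn: Si sits above Sn in group 14, so the down-group effect alone puts Si higher.
Note the exception: Sn has a higher electron affinity than P, contrary to the simple trend — adding an electron to P's half-filled np³ subshell costs electron-pairing energy.
Note the exception: Si has a higher electron affinity than P, contrary to the simple trend — adding an electron to P's half-filled 3p³ is unfavourable, so Si (3p²) has the more exothermic EA.
Tabulated electron affinity (kJ/mol): Si 134, P 72, Sn 107, Cs 46.
So from highest to lowest: Si > Sn > P > Cs.

Si > Sn > P > Cs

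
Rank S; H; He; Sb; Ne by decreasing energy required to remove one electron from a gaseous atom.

H is in period 1, group 1; He is in period 1, group 18; Ne is in period 2, group 18; S is in period 3, group 16; Sb is in period 5, group 15.
Across a period the outer electron is held more tightly (higher IE₁); down a group it sits in a higher shell, more shielded, and comes off more easily.
These span different periods and groups, so the two trends combine.
S > Sb: both effects reinforce here, so S is clearly the higher of the two.
H > S: the two effects oppose for this pair; the down-group effect wins (1312 vs 1000 kJ/mol).
Ne > H: period and group pull opposite ways; the across-period shift dominates (2081 vs 1312 kJ/mol).
He > Ne: they share group 18; the group trend gives He the larger value.
For reference (kJ/mol): H 1312, He 2372, Ne 2081, S 1000, Sb 831.
So from highest to lowest: He > Ne > H > S > Sb.

He, Ne, H, S, Sb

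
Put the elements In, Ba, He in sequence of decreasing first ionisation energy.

He, In, Ba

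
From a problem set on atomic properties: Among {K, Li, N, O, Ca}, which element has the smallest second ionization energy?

Ca

Consider each +1 ion: K⁺ is the bare [Ar] core; Li⁺ is the bare [He] core; N⁺ still has 4 valence electrons; O⁺ still has 5 valence electrons; Ca⁺ still has 1 valence electron.
Usually core removal costs more than valence removal, but here the competition is close: a tightly held n=2 valence electron can cost more to remove than an n=3 core electron, so the actual values have to decide it.
Valence configurations: N⁺ [He]2s²2p², O⁺ [He]2s²2p³, Ca⁺ [Ar]4s¹.
Tabulated IE_2 (kJ/mol): K 3052, Li 7298, N 2856, O 3388, Ca 1145.
So the second ionization energies run Ca < N < K < O < Li.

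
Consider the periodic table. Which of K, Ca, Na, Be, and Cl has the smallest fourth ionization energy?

Consider each +3 ion: K³⁺ is already 2 electrons into the core; Ca³⁺ is already 1 electron into the core; Na³⁺ is already 2 electrons into the core; Be³⁺ is already 1 electron into the core; Cl³⁺ still has 4 valence electrons.
Breaking into a closed-shell core is much more expensive than removing a leftover valence electron — K, Ca, Na and Be have the largest IE_4 here.
The numbers (kJ/mol): K 5877, Ca 6491, Na 9543, Be 21007, Cl 5159.
So the fourth ionization energies run Cl < K < Ca < Na < Be.

Cl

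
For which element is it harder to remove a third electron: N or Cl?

N

The third ionization energy removes an electron from the +2 ion. For each element: N²⁺ still has 3 valence electrons; Cl²⁺ still has 5 valence electrons.
All are still removing valence electrons, so compare the +2 ions as you would atoms: IE_3 generally rises across a period (higher Z_eff) and falls down a group (larger shell), subject to the usual subshell exceptions.
Valence configurations: N²⁺ [He]2s²2p¹, Cl²⁺ [Ne]3s²3p³.
Approximate IE_3 values (kJ/mol): N 4578, Cl 3822.
Overall IE_3 order: Cl < N.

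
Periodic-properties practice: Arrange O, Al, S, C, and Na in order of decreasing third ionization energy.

Na > O > C > S > Al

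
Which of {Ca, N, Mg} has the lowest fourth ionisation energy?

Ca

After 3 electrons have been removed, what remains? Ca³⁺ is already 1 electron into the core; N³⁺ still has 2 valence electrons; Mg³⁺ is already 1 electron into the core.
Usually core removal costs more than valence removal, but here the competition is close: a tightly held n=2 valence electron can cost more to remove than an n=3 core electron, so the actual values have to decide it.
The numbers (kJ/mol): Ca 6491, N 7475, Mg 10543.
Hence IE_4: Ca < N < Mg.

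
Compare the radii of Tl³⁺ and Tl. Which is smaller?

Tl³⁺

Forming Tl³⁺ removes 3 electrons from Tl. Fewer electrons for the same nuclear charge means less shielding and a higher Z_eff on the remaining electrons, and for main-group metals the entire outer shell is lost.
A cation is smaller than its parent atom: Tl³⁺ < Tl.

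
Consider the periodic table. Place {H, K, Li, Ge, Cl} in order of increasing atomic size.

H is in period 1, group 1; Li is in period 2, group 1; Cl is in period 3, group 17; K is in period 4, group 1; Ge is in period 4, group 14.
Moving right in a period, electrons are added to the same shell under a stronger nuclear pull, so atoms get smaller; moving down, a new shell is opened and atoms get larger.
These span different periods and groups, so the two trends combine.
Cl > H: period and group pull opposite ways; the down-group shift dominates (99 vs 32 pm).
Ge > Cl: both effects reinforce here, so Ge is clearly the larger of the two.
Li > Ge: period and group pull opposite ways; the across-period shift dominates (133 vs 121 pm).
K > Li: K sits below Li in group 1, so the down-group effect alone puts K larger.
For reference (pm): H 32, Li 133, Cl 99, K 196, Ge 121.
So from smallest to largest: H < Cl < Ge < Li < K.

H, Cl, Ge, Li, K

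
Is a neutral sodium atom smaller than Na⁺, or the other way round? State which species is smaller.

Na⁺

Forming Na⁺ removes 1 electron from Na. Fewer electrons for the same nuclear charge means less shielding and a higher Z_eff on the remaining electrons, and for main-group metals the entire outer shell is lost.
A cation is smaller than its parent atom: Na⁺ < Na.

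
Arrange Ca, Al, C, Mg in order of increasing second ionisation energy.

After 1 electron has been removed, what remains? Ca⁺ still has 1 valence electron; Al⁺ still has 2 valence electrons; C⁺ still has 3 valence electrons; Mg⁺ still has 1 valence electron.
All are still removing valence electrons, so compare the +1 ions as you would atoms: IE_2 generally rises across a period (higher Z_eff) and falls down a group (larger shell), subject to the usual subshell exceptions.
Valence configurations: Ca⁺ [Ar]4s¹, Al⁺ [Ne]3s², C⁺ [He]2s²2p¹, Mg⁺ [Ne]3s¹.
The numbers (kJ/mol): Ca 1145, Al 1817, C 2353, Mg 1451.
Overall IE_2 order: Ca < Mg < Al < C.

Ca < Mg < Al < C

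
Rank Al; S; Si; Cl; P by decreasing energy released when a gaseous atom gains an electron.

Cl, S, Si, P, Al

Al is in period 3, group 13; Si is in period 3, group 14; P is in period 3, group 15; S is in period 3, group 16; Cl is in period 3, group 17.
Electron affinity generally becomes more exothermic across a period toward the halogens and less exothermic down a group.
All lie in period 3; the across-period trend (electron affinity increases left to right) applies, with the exception below.
Note the exception: Si has a higher electron affinity than P, contrary to the simple trend — adding an electron to P's half-filled 3p³ is unfavourable, so Si (3p²) has the more exothermic EA.
Approximate values (kJ/mol): Al 42, Si 134, P 72, S 200, Cl 349.
So from highest to lowest: Cl > S > Si > P > Al.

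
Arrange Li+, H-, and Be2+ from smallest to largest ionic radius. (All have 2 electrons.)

Be2+ < Li+ < H-

All of these have 2 electrons, so size is governed by nuclear charge alone: the more protons, the stronger the pull on the same electron cloud, and the smaller the ion.
Nuclear charges: Be2+ (Z=4), Li+ (Z=3), H- (Z=1).
Smallest to largest: Be2+ < Li+ < H-.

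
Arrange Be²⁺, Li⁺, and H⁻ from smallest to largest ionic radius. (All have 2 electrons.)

All of these have 2 electrons, so size is governed by nuclear charge alone: the more protons, the stronger the pull on the same electron cloud, and the smaller the ion.
Nuclear charges: Be²⁺ (Z=4), Li⁺ (Z=3), H⁻ (Z=1).
Smallest to largest: Be²⁺ < Li⁺ < H⁻.

Be²⁺ < Li⁺ < H⁻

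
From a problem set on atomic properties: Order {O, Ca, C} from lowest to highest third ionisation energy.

Consider each +2 ion: O²⁺ still has 4 valence electrons; Ca²⁺ is the bare [Ar] core; C²⁺ still has 2 valence electrons.
Usually core removal costs more than valence removal, but here the competition is close: a tightly held n=2 valence electron can cost more to remove than an n=3 core electron, so the actual values have to decide it.
Valence configurations: O²⁺ [He]2s²2p², C²⁺ [He]2s².
The numbers (kJ/mol): O 5300, Ca 4912, C 4620.
Overall IE_3 order: C < Ca < O.

C < Ca < O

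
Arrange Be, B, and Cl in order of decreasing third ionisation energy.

Be > Cl > B

Consider each +2 ion: Be²⁺ is the bare [He] core; B²⁺ still has 1 valence electron; Cl²⁺ still has 5 valence electrons.
Pulling an electron out of a noble-gas core costs far more than removing a remaining valence electron, so Be sits at the high end of IE_3.
Valence configurations: B²⁺ [He]2s¹, Cl²⁺ [Ne]3s²3p³.
The numbers (kJ/mol): Be 14849, B 3660, Cl 3822.
Hence IE_3: B < Cl < Be.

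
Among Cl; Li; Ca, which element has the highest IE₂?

Li

The second ionization energy removes an electron from the +1 ion. For each element: Cl⁺ still has 6 valence electrons; Li⁺ is the bare [He] core; Ca⁺ still has 1 valence electron.
Pulling an electron out of a noble-gas core costs far more than removing a remaining valence electron, so Li sits at the high end of IE_2.
Valence configurations: Cl⁺ [Ne]3s²3p⁴, Ca⁺ [Ar]4s¹.
Approximate IE_2 values (kJ/mol): Cl 2298, Li 7298, Ca 1145.
Hence IE_2: Ca < Cl < Li.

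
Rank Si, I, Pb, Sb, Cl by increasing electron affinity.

Pb < Sb < Si < I < Cl

Si is in period 3, group 14; Cl is in period 3, group 17; Sb is in period 5, group 15; I is in period 5, group 17; Pb is in period 6, group 14.
Electron affinity generally becomes more exothermic across a period toward the halogens and less exothermic down a group.
Here both period and group differ, so the two effects have to be weighed against each other.
Sb > Pb: relative to Pb, both the across-period and down-group shifts push Sb's electron affinity up.
Si > Sb: the two effects oppose for this pair; the down-group effect wins (134 vs 103 kJ/mol).
I > Si: the two effects oppose for this pair; the across-period effect wins (295 vs 134 kJ/mol).
Cl > I: they share group 17; the group trend gives Cl the larger value.
Tabulated electron affinity (kJ/mol): Si 134, Cl 349, Sb 103, I 295, Pb 35.
So from lowest to highest: Pb < Sb < Si < I < Cl.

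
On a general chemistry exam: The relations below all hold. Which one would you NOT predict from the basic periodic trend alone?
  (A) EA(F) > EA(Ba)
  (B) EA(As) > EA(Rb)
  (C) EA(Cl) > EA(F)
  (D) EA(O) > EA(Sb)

(C)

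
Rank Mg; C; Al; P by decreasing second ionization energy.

IE_2 is the cost of taking one more electron from the +1 cation: Mg⁺ still has 1 valence electron; C⁺ still has 3 valence electrons; Al⁺ still has 2 valence electrons; P⁺ still has 4 valence electrons.
All are still removing valence electrons, so compare the +1 ions as you would atoms: IE_2 generally rises across a period (higher Z_eff) and falls down a group (larger shell), subject to the usual subshell exceptions.
Valence configurations: Mg⁺ [Ne]3s¹, C⁺ [He]2s²2p¹, Al⁺ [Ne]3s², P⁺ [Ne]3s²3p².
Approximate IE_2 values (kJ/mol): Mg 1451, C 2353, Al 1817, P 1907.
Hence IE_2: Mg < Al < P < C.

C > P > Al > Mg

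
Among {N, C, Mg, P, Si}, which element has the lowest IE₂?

Mg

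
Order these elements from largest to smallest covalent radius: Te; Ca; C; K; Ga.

K > Ca > Te > Ga > C

C is in period 2, group 14; K is in period 4, group 1; Ca is in period 4, group 2; Ga is in period 4, group 13; Te is in period 5, group 16.
Atomic radius shrinks across a period as nuclear charge pulls the same shell inward, and grows down a group as new shells are added.
Neither a single period nor a single group — weigh both effects.
Ga > C: both effects reinforce here, so Ga is clearly the larger of the two.
Te > Ga: the two effects oppose for this pair; the down-group effect wins (136 vs 124 pm).
Ca > Te: the two effects oppose for this pair; the across-period effect wins (171 vs 136 pm).
K > Ca: both are in period 4; the period trend gives K the larger value.
Approximate values (pm): C 75, K 196, Ca 171, Ga 124, Te 136.
So from largest to smallest: K > Ca > Te > Ga > C.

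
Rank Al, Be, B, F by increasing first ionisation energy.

Al, B, Be, F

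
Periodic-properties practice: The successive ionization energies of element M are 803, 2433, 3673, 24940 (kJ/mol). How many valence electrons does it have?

3

Look for the largest jump between consecutive ionization energies: IE4/IE3 ≈ 6.8, far larger than any earlier ratio.
That jump marks the point where a core electron is being removed. So the atom has 3 valence electrons.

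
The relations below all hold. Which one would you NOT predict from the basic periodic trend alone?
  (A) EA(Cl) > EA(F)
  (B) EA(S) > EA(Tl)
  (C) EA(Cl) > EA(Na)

The general trend: electron affinity increases across a period and decreases down a group.
(A) Cl (period 3, group 17) vs F (period 2, group 17): the stated order contradicts the simple trend.
(B) S (period 3, group 16) vs Tl (period 6, group 13): the stated order agrees with the simple trend.
(C) Cl (period 3, group 17) vs Na (period 3, group 1): the stated order agrees with the simple trend.
The exception is (A): F's small 2p subshell makes the incoming electron feel strong e⁻–e⁻ repulsion, so Cl actually releases more energy on gaining an electron.

(A)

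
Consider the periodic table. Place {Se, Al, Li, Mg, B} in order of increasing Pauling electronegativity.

Li < Mg < Al < B < Se

Li is in period 2, group 1; B is in period 2, group 13; Mg is in period 3, group 2; Al is in period 3, group 13; Se is in period 4, group 16.
Smaller atoms with higher effective nuclear charge are more electronegative.
Here both period and group differ, so the two effects have to be weighed against each other.
Mg > Li: the two effects oppose for this pair; the across-period effect wins (1.31 vs 0.98).
Al > Mg: both are in period 3; the period trend gives Al the larger value.
B > Al: they share group 13; the group trend gives B the larger value.
Se > B: period and group pull opposite ways; the across-period shift dominates (2.55 vs 2.04).
For reference (Pauling): Li 0.98, B 2.04, Mg 1.31, Al 1.61, Se 2.55.
So from lowest to highest: Li < Mg < Al < B < Se.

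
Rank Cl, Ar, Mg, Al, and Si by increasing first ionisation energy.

Al < Mg < Si < Cl < Ar

Mg is in period 3, group 2; Al is in period 3, group 13; Si is in period 3, group 14; Cl is in period 3, group 17; Ar is in period 3, group 18.
First ionization energy rises across a period (greater Z_eff holds electrons more tightly) and falls down a group (valence electrons are farther from the nucleus).
All lie in period 3; the across-period trend (first ionization energy increases left to right) applies, with the exception below.
Note the exception: Mg has a higher first ionization energy than Al, contrary to the simple trend — Al's single 3p electron is easier to remove than one from Mg's filled 3s².
Tabulated first ionization energy (kJ/mol): Mg 738, Al 578, Si 786, Cl 1251, Ar 1521.
So from lowest to highest: Al < Mg < Si < Cl < Ar.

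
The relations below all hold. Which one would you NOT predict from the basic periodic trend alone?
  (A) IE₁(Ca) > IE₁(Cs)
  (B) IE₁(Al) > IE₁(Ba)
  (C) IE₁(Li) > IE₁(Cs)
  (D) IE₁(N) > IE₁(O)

(D)

The general trend: first ionization energy increases across a period and decreases down a group.
(A) Ca (period 4, group 2) vs Cs (period 6, group 1): the stated order agrees with the simple trend.
(B) Al (period 3, group 13) vs Ba (period 6, group 2): the stated order agrees with the simple trend.
(C) Li (period 2, group 1) vs Cs (period 6, group 1): the stated order agrees with the simple trend.
(D) N (period 2, group 15) vs O (period 2, group 16): the stated order contradicts the simple trend.
The exception is (D): pairing an electron in O's 2p⁴ costs repulsion energy, so O ionizes more easily than half-filled N (2p³).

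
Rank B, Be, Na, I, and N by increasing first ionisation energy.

Na < B < Be < I < N

Be is in period 2, group 2; B is in period 2, group 13; N is in period 2, group 15; Na is in period 3, group 1; I is in period 5, group 17.
Removing the outermost electron gets harder across a period and easier down a group.
Here both period and group differ, so the two effects have to be weighed against each other.
B > Na: both effects reinforce here, so B is clearly the higher of the two.
Be > B: this pair runs against the simple trend — see the exception note.
I > Be: the two effects oppose for this pair; the across-period effect wins (1008 vs 900 kJ/mol).
N > I: period and group pull opposite ways; the down-group shift dominates (1402 vs 1008 kJ/mol).
Note the exception: Be has a higher first ionization energy than B, contrary to the simple trend — removing B's lone 2p electron is easier than breaking Be's filled 2s².
For reference (kJ/mol): Be 900, B 801, N 1402, Na 496, I 1008.
So from lowest to highest: Na < B < Be < I < N.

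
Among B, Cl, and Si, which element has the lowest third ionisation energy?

After 2 electrons have been removed, what remains? B²⁺ still has 1 valence electron; Cl²⁺ still has 5 valence electrons; Si²⁺ still has 2 valence electrons.
All are still removing valence electrons, so compare the +2 ions as you would atoms: IE_3 generally rises across a period (higher Z_eff) and falls down a group (larger shell), subject to the usual subshell exceptions.
Valence configurations: B²⁺ [He]2s¹, Cl²⁺ [Ne]3s²3p³, Si²⁺ [Ne]3s².
The numbers (kJ/mol): B 3660, Cl 3822, Si 3232.
Hence IE_3: Si < B < Cl.

Si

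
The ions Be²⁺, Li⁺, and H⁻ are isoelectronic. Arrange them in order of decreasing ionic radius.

All of these have 2 electrons, so size is governed by nuclear charge alone: the more protons, the stronger the pull on the same electron cloud, and the smaller the ion.
Nuclear charges: Be²⁺ (Z=4), Li⁺ (Z=3), H⁻ (Z=1).
Largest to smallest: H⁻ > Li⁺ > Be²⁺.

H⁻ > Li⁺ > Be²⁺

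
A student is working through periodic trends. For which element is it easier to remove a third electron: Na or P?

IE_3 is the cost of taking one more electron from the +2 cation: Na²⁺ is already 1 electron into the core; P²⁺ still has 3 valence electrons.
Breaking into a closed-shell core is much more expensive than removing a leftover valence electron — Na has the largest IE_3 here.
Approximate IE_3 values (kJ/mol): Na 6910, P 2914.
Putting it together, IE_3: P < Na.

P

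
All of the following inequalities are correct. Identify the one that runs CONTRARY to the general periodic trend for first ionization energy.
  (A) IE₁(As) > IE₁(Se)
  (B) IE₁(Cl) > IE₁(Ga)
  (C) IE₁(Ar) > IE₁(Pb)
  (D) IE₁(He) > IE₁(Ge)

The general trend: first ionization energy increases across a period and decreases down a group.
(A) As (period 4, group 15) vs Se (period 4, group 16): the stated order contradicts the simple trend.
(B) Cl (period 3, group 17) vs Ga (period 4, group 13): the stated order agrees with the simple trend.
(C) Ar (period 3, group 18) vs Pb (period 6, group 14): the stated order agrees with the simple trend.
(D) He (period 1, group 18) vs Ge (period 4, group 14): the stated order agrees with the simple trend.
The exception is (A): Se (4p⁴) ionizes more easily than half-filled As (4p³).

(A)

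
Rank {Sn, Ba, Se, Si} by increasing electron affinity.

Si is in period 3, group 14; Se is in period 4, group 16; Sn is in period 5, group 14; Ba is in period 6, group 2.
Atoms with high Z_eff and room in the valence shell (especially the halogens) have the most exothermic electron affinities.
These span different periods and groups, so the two trends combine.
Sn > Ba: relative to Ba, both the across-period and down-group shifts push Sn's electron affinity up.
Si > Sn: they share group 14; the group trend gives Si the larger value.
Se > Si: the two effects oppose for this pair; the across-period effect wins (195 vs 134 kJ/mol).
Approximate values (kJ/mol): Si 134, Se 195, Sn 107, Ba 14.
So from lowest to highest: Ba < Sn < Si < Se.

Ba < Sn < Si < Se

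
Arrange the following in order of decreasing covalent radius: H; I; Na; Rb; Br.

H is in period 1, group 1; Na is in period 3, group 1; Br is in period 4, group 17; Rb is in period 5, group 1; I is in period 5, group 17.
Across a period the added protons contract the valence shell; down a group each new principal shell makes the atom larger.
Here both period and group differ, so the two effects have to be weighed against each other.
Br > H: the two effects oppose for this pair; the down-group effect wins (114 vs 32 pm).
I > Br: I sits below Br in group 17, so the down-group effect alone puts I larger.
Na > I: period and group pull opposite ways; the across-period shift dominates (155 vs 133 pm).
Rb > Na: Rb sits below Na in group 1, so the down-group effect alone puts Rb larger.
For reference (pm): H 32, Na 155, Br 114, Rb 210, I 133.
So from largest to smallest: Rb > Na > I > Br > H.

Rb > Na > I > Br > H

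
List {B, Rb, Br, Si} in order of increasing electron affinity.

EA tends to increase across a period and decrease down a group, though the pattern is less regular than for IE or radius.
Neither a single period nor a single group — weigh both effects.
Rb > B: this pair runs against the simple trend — see the exception note.
Si > Rb: relative to Rb, both the across-period and down-group shifts push Si's electron affinity up.
Br > Si: period and group pull opposite ways; the across-period shift dominates (325 vs 134 kJ/mol).
Note the exception: Rb has a higher electron affinity than B, contrary to the simple trend — B's ns²np¹ configuration gives only a small electron affinity — the sparsely filled np subshell binds an added electron weakly.
For reference (kJ/mol): B 27, Si 134, Br 325, Rb 47.
So from lowest to highest: B < Rb < Si < Br.

B < Rb < Si < Br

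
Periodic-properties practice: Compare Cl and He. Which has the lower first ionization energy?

Cl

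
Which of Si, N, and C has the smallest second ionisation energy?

Si

The second ionization energy removes an electron from the +1 ion. For each element: Si⁺ still has 3 valence electrons; N⁺ still has 4 valence electrons; C⁺ still has 3 valence electrons.
All are still removing valence electrons, so compare the +1 ions as you would atoms: IE_2 generally rises across a period (higher Z_eff) and falls down a group (larger shell), subject to the usual subshell exceptions.
Valence configurations: Si⁺ [Ne]3s²3p¹, N⁺ [He]2s²2p², C⁺ [He]2s²2p¹.
Approximate IE_2 values (kJ/mol): Si 1577, N 2856, C 2353.
So the second ionization energies run Si < C < N.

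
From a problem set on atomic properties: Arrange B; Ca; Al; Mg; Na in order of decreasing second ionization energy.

After 1 electron has been removed, what remains? B⁺ still has 2 valence electrons; Ca⁺ still has 1 valence electron; Al⁺ still has 2 valence electrons; Mg⁺ still has 1 valence electron; Na⁺ is the bare [Ne] core.
Core electrons are held far more tightly than valence electrons, so Na tops the IE_2 order.
Valence configurations: B⁺ [He]2s², Ca⁺ [Ar]4s¹, Al⁺ [Ne]3s², Mg⁺ [Ne]3s¹.
The numbers (kJ/mol): B 2427, Ca 1145, Al 1817, Mg 1451, Na 4562.
Putting it together, IE_2: Ca < Mg < Al < B < Na.

Na, B, Al, Mg, Ca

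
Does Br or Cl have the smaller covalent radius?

Cl

Atomic radius shrinks across a period as nuclear charge pulls the same shell inward, and grows down a group as new shells are added.
All are in group 17, so atomic radius increases down the group.
So Cl has the smaller covalent radius (Cl < Br).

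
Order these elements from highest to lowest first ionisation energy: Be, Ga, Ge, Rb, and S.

Be is in period 2, group 2; S is in period 3, group 16; Ga is in period 4, group 13; Ge is in period 4, group 14; Rb is in period 5, group 1.
Across a period the outer electron is held more tightly (higher IE₁); down a group it sits in a higher shell, more shielded, and comes off more easily.
These span different periods and groups, so the two trends combine.
Ga > Rb: relative to Rb, both the across-period and down-group shifts push Ga's first ionization energy up.
Ge > Ga: Ge lies to the right of Ga in period 4, so the across-period effect alone puts Ge higher.
Be > Ge: period and group pull opposite ways; the down-group shift dominates (900 vs 762 kJ/mol).
S > Be: period and group pull opposite ways; the across-period shift dominates (1000 vs 900 kJ/mol).
Tabulated first ionization energy (kJ/mol): Be 900, S 1000, Ga 579, Ge 762, Rb 403.
So from highest to lowest: S > Be > Ge > Ga > Rb.

S > Be > Ge > Ga > Rb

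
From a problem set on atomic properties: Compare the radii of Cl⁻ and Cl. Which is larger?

Forming Cl⁻ adds 1 electron to Cl. More electron–electron repulsion in the same shell, with unchanged nuclear charge, lets the cloud expand.
An anion is larger than its parent atom: Cl⁻ > Cl.

Cl⁻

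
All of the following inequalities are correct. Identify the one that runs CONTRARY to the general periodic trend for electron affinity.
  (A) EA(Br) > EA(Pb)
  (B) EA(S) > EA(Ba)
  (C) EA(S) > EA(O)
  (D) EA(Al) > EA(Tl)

The general trend: electron affinity increases across a period and decreases down a group.
(A) Br (period 4, group 17) vs Pb (period 6, group 14): the stated order agrees with the simple trend.
(B) S (period 3, group 16) vs Ba (period 6, group 2): the stated order agrees with the simple trend.
(C) S (period 3, group 16) vs O (period 2, group 16): the stated order contradicts the simple trend.
(D) Al (period 3, group 13) vs Tl (period 6, group 13): the stated order agrees with the simple trend.
The exception is (C): the compact 2p subshell of O repels the added electron more than S's larger 3p does.

(C)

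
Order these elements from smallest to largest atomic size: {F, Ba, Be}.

F, Be, Ba

Be is in period 2, group 2; F is in period 2, group 17; Ba is in period 6, group 2.
Across a period the added protons contract the valence shell; down a group each new principal shell makes the atom larger.
These span different periods and groups, so the two trends combine.
Be > F: both are in period 2; the period trend gives Be the larger value.
Ba > Be: they share group 2; the group trend gives Ba the larger value.
Tabulated atomic radius (pm): Be 102, F 64, Ba 196.
So from smallest to largest: F < Be < Ba.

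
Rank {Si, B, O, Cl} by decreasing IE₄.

B > O > Cl > Si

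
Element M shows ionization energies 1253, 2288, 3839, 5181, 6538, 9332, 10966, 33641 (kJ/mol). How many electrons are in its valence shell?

Look for the largest jump between consecutive ionization energies: IE8/IE7 ≈ 3.1, far larger than any earlier ratio.
That jump marks the point where a core electron is being removed. So the atom has 7 valence electrons.

7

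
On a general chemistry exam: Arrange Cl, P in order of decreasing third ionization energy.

Cl > P

After 2 electrons have been removed, what remains? Cl²⁺ still has 5 valence electrons; P²⁺ still has 3 valence electrons.
All are still removing valence electrons, so compare the +2 ions as you would atoms: IE_3 generally rises across a period (higher Z_eff) and falls down a group (larger shell), subject to the usual subshell exceptions.
Valence configurations: Cl²⁺ [Ne]3s²3p³, P²⁺ [Ne]3s²3p¹.
The numbers (kJ/mol): Cl 3822, P 2914.
Overall IE_3 order: P < Cl.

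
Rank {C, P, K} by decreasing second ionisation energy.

K > C > P

Consider each +1 ion: C⁺ still has 3 valence electrons; P⁺ still has 4 valence electrons; K⁺ is the bare [Ar] core.
Pulling an electron out of a noble-gas core costs far more than removing a remaining valence electron, so K sits at the high end of IE_2.
Valence configurations: C⁺ [He]2s²2p¹, P⁺ [Ne]3s²3p².
The numbers (kJ/mol): C 2353, P 1907, K 3052.
Overall IE_2 order: P < C < K.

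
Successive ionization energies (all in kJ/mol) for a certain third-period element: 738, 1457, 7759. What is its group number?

Group 2

Look for the largest jump between consecutive ionization energies: IE3/IE2 ≈ 5.3, far larger than any earlier ratio.
That jump marks the point where a core electron is being removed. So the atom has 2 valence electrons.
A main-group element with 2 valence electrons is in group 2.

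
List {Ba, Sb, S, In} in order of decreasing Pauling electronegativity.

S is in period 3, group 16; In is in period 5, group 13; Sb is in period 5, group 15; Ba is in period 6, group 2.
Electronegativity increases across a period and decreases down a group, tracking effective nuclear charge and atomic size.
These span different periods and groups, so the two trends combine.
In > Ba: both effects reinforce here, so In is clearly the higher of the two.
Sb > In: both are in period 5; the period trend gives Sb the larger value.
S > Sb: relative to Sb, both the across-period and down-group shifts push S's electronegativity up.
For reference (Pauling): S 2.58, In 1.78, Sb 2.05, Ba 0.89.
So from highest to lowest: S > Sb > In > Ba.

S, Sb, In, Ba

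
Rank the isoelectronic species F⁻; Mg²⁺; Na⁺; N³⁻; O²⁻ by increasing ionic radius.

Mg²⁺ < Na⁺ < F⁻ < O²⁻ < N³⁻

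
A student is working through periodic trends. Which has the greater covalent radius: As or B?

As

B is in period 2, group 13; As is in period 4, group 15.
Moving right in a period, electrons are added to the same shell under a stronger nuclear pull, so atoms get smaller; moving down, a new shell is opened and atoms get larger.
These span different periods and groups, so the two trends combine.
As > B: period and group pull opposite ways; the down-group shift dominates (121 vs 85 pm).
Tabulated atomic radius (pm): B 85, As 121.
So As has the greater covalent radius (As > B).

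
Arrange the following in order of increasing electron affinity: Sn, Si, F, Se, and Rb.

Rb < Sn < Si < Se < F

Atoms with high Z_eff and room in the valence shell (especially the halogens) have the most exothermic electron affinities.
These span different periods and groups, so the two trends combine.
Sn > Rb: Sn lies to the right of Rb in period 5, so the across-period effect alone puts Sn higher.
Si > Sn: Si sits above Sn in group 14, so the down-group effect alone puts Si higher.
Se > Si: period and group pull opposite ways; the across-period shift dominates (195 vs 134 kJ/mol).
F > Se: relative to Se, both the across-period and down-group shifts push F's electron affinity up.
For reference (kJ/mol): F 328, Si 134, Se 195, Rb 47, Sn 107.
So from lowest to highest: Rb < Sn < Si < Se < F.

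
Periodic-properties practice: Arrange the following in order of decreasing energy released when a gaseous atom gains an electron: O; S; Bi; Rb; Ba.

S > O > Bi > Rb > Ba

Electron affinity generally becomes more exothermic across a period toward the halogens and less exothermic down a group.
Neither a single period nor a single group — weigh both effects.
Rb > Ba: period and group pull opposite ways; the down-group shift dominates (47 vs 14 kJ/mol).
Bi > Rb: the two effects oppose for this pair; the across-period effect wins (91 vs 47 kJ/mol).
O > Bi: both effects reinforce here, so O is clearly the higher of the two.
S > O: this pair runs against the simple trend — see the exception note.
Note the exception: S has a higher electron affinity than O, contrary to the simple trend — the compact 2p subshell of O repels the added electron more than S's larger 3p does.
For reference (kJ/mol): O 141, S 200, Rb 47, Ba 14, Bi 91.
So from highest to lowest: S > O > Bi > Rb > Ba.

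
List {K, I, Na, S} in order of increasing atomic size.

Na is in period 3, group 1; S is in period 3, group 16; K is in period 4, group 1; I is in period 5, group 17.
Moving right in a period, electrons are added to the same shell under a stronger nuclear pull, so atoms get smaller; moving down, a new shell is opened and atoms get larger.
Here both period and group differ, so the two effects have to be weighed against each other.
I > S: the two effects oppose for this pair; the down-group effect wins (133 vs 103 pm).
Na > I: the two effects oppose for this pair; the across-period effect wins (155 vs 133 pm).
K > Na: they share group 1; the group trend gives K the larger value.
For reference (pm): Na 155, S 103, K 196, I 133.
So from smallest to largest: S < I < Na < K.

S, I, Na, K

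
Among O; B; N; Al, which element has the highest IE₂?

O

Consider each +1 ion: O⁺ still has 5 valence electrons; B⁺ still has 2 valence electrons; N⁺ still has 4 valence electrons; Al⁺ still has 2 valence electrons.
All are still removing valence electrons, so compare the +1 ions as you would atoms: IE_2 generally rises across a period (higher Z_eff) and falls down a group (larger shell), subject to the usual subshell exceptions.
Valence configurations: O⁺ [He]2s²2p³, B⁺ [He]2s², N⁺ [He]2s²2p², Al⁺ [Ne]3s².
Approximate IE_2 values (kJ/mol): O 3388, B 2427, N 2856, Al 1817.
Putting it together, IE_2: Al < B < N < O.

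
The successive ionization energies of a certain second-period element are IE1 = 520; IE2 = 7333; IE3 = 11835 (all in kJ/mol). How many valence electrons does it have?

1

Look for the largest jump between consecutive ionization energies: IE2/IE1 ≈ 14.1, far larger than any earlier ratio.
That jump marks the point where a core electron is being removed. So the atom has 1 valence electron.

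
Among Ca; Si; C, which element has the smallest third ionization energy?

Consider each +2 ion: Ca²⁺ is the bare [Ar] core; Si²⁺ still has 2 valence electrons; C²⁺ still has 2 valence electrons.
Breaking into a closed-shell core is much more expensive than removing a leftover valence electron — Ca has the largest IE_3 here.
Valence configurations: Si²⁺ [Ne]3s², C²⁺ [He]2s².
The numbers (kJ/mol): Ca 4912, Si 3232, C 4620.
Putting it together, IE_3: Si < C < Ca.

Si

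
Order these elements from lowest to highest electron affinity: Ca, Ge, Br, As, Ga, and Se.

Ca < Ga < As < Ge < Se < Br

Electron affinity generally becomes more exothermic across a period toward the halogens and less exothermic down a group.
All lie in period 4; the across-period trend (electron affinity increases left to right) applies, with the exception below.
Note the exception: Ge has a higher electron affinity than As, contrary to the simple trend — adding an electron to As's half-filled 4p³ is unfavourable, so Ge (4p²) has the more exothermic EA.
For reference (kJ/mol): Ca 2, Ga 29, Ge 119, As 78, Se 195, Br 325.
So from lowest to highest: Ca < Ga < As < Ge < Se < Br.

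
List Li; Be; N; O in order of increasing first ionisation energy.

Li < Be < O < N

IE₁ increases left→right with effective nuclear charge and decreases top→bottom as the valence shell moves farther out.
All lie in period 2; the across-period trend (first ionization energy increases left to right) applies, with the exception below.
Note the exception: N has a higher first ionization energy than O, contrary to the simple trend — pairing an electron in O's 2p⁴ costs repulsion energy, so O ionizes more easily than half-filled N (2p³).
Approximate values (kJ/mol): Li 520, Be 900, N 1402, O 1314.
So from lowest to highest: Li < Be < O < N.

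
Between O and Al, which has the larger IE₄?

Al

After 3 electrons have been removed, what remains? O³⁺ still has 3 valence electrons; Al³⁺ is the bare [Ne] core.
Pulling an electron out of a noble-gas core costs far more than removing a remaining valence electron, so Al sits at the high end of IE_4.
Approximate IE_4 values (kJ/mol): O 7469, Al 11577.
Overall IE_4 order: O < Al.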